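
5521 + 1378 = 6899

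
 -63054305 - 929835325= - 992889630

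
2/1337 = 2/1337  =  0.00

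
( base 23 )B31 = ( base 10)5889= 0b1011100000001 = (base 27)823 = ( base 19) G5I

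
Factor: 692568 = 2^3*3^2*9619^1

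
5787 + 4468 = 10255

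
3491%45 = 26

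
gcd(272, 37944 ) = 136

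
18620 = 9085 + 9535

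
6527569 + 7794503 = 14322072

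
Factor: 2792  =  2^3*349^1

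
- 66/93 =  - 1 + 9/31 = - 0.71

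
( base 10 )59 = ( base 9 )65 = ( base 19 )32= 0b111011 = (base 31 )1s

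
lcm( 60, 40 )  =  120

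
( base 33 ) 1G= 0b110001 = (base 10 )49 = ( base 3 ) 1211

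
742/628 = 1 + 57/314 = 1.18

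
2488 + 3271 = 5759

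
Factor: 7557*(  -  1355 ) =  - 3^1*5^1*11^1*229^1*271^1 = - 10239735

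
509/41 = 509/41 = 12.41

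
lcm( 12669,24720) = 1013520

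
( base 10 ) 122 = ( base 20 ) 62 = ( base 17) 73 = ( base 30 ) 42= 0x7a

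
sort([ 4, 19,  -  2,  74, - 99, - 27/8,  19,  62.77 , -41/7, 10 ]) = [  -  99, - 41/7, - 27/8,-2, 4, 10, 19,  19,62.77,74 ]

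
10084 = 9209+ 875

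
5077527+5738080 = 10815607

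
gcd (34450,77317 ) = 1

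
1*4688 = 4688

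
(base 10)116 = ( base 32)3K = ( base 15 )7B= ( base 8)164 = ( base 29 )40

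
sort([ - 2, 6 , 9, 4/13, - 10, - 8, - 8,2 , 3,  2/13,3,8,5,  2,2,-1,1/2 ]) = [ - 10,  -  8,  -  8, - 2, - 1,2/13, 4/13,1/2, 2,2,2, 3,3, 5 , 6 , 8, 9] 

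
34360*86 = 2954960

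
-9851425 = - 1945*5065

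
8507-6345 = 2162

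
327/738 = 109/246  =  0.44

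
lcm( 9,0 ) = 0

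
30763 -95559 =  - 64796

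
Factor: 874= 2^1 * 19^1*23^1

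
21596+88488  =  110084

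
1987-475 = 1512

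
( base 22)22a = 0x3fe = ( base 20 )2b2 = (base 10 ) 1022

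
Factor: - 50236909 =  - 1789^1* 28081^1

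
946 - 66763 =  - 65817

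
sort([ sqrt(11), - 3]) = [ - 3, sqrt( 11)]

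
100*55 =5500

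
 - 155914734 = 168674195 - 324588929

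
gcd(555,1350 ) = 15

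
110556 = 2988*37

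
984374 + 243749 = 1228123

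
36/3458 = 18/1729 = 0.01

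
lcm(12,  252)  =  252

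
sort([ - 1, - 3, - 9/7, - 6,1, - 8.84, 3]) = [ - 8.84, - 6,-3,-9/7,- 1,1,3 ] 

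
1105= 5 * 221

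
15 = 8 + 7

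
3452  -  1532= 1920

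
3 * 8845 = 26535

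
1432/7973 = 1432/7973 = 0.18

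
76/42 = 38/21 = 1.81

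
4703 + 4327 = 9030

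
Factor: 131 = 131^1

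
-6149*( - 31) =190619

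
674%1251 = 674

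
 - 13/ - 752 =13/752  =  0.02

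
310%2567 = 310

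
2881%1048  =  785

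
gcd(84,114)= 6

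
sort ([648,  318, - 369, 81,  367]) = [  -  369, 81,318, 367,648 ] 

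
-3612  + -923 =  - 4535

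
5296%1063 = 1044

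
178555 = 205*871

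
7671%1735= 731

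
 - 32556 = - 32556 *1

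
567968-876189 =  - 308221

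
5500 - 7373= - 1873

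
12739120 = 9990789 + 2748331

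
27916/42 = 1994/3 = 664.67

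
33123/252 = 11041/84=131.44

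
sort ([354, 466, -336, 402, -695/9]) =[- 336, - 695/9,354,402, 466]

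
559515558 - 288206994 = 271308564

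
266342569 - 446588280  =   - 180245711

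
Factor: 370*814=301180= 2^2*5^1*11^1*37^2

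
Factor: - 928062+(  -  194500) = -1122562=- 2^1  *7^1*181^1*443^1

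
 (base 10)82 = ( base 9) 101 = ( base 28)2Q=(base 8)122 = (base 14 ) 5c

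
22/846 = 11/423 = 0.03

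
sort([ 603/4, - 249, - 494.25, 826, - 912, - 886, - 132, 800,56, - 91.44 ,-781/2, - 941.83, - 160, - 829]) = [ - 941.83, - 912, - 886,  -  829 , - 494.25, - 781/2, - 249, - 160, - 132, - 91.44,  56, 603/4,800, 826] 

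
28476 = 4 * 7119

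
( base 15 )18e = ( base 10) 359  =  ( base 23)FE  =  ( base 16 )167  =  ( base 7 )1022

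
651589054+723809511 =1375398565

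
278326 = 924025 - 645699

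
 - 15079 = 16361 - 31440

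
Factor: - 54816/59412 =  - 4568/4951   =  - 2^3*571^1 * 4951^( - 1)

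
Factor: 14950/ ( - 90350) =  - 23^1 * 139^ ( - 1 ) = - 23/139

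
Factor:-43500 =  -2^2*3^1*5^3*29^1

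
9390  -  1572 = 7818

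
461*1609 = 741749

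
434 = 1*434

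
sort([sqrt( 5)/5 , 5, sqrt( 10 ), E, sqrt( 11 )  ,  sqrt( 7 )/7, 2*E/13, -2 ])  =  [ - 2, sqrt ( 7)/7,2*E/13, sqrt( 5 )/5, E, sqrt( 10) , sqrt(11 ),  5]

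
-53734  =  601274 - 655008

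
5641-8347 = -2706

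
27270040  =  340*80206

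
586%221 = 144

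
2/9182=1/4591 =0.00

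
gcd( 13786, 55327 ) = 61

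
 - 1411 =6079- 7490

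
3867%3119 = 748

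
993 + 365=1358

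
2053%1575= 478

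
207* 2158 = 446706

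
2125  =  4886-2761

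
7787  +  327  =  8114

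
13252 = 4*3313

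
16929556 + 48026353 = 64955909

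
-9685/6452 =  - 9685/6452  =  - 1.50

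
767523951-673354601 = 94169350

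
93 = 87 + 6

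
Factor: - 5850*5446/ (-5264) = 2^(-2)*3^2 * 5^2 *13^1*47^( - 1 )*389^1 = 1137825/188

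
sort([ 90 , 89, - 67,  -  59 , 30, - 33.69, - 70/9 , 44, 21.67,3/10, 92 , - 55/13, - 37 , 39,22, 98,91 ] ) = [ -67, - 59,  -  37, - 33.69 , - 70/9, - 55/13,3/10 , 21.67,22, 30, 39,44,89,90,91,92,98 ] 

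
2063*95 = 195985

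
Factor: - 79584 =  - 2^5*3^1*829^1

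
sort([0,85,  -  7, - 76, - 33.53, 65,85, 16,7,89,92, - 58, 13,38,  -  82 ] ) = [ - 82, - 76,-58, - 33.53, - 7, 0, 7, 13,16, 38,65,85,85,89,92]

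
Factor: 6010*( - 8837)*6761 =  - 2^1*5^1*601^1*6761^1*8837^1 = - 359079211570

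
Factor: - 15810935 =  - 5^1* 7^1*17^1*26573^1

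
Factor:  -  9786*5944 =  - 2^4*3^1*7^1*233^1*743^1 = - 58167984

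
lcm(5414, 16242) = 16242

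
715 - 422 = 293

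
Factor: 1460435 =5^1 *19^1*15373^1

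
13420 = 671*20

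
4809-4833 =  - 24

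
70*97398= 6817860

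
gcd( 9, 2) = 1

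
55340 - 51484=3856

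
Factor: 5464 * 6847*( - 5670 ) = -2^4*3^4*5^1*7^1*41^1*167^1*683^1 = -  212126085360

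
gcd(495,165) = 165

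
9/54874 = 9/54874 = 0.00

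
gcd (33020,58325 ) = 5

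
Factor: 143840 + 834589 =3^1*326143^1 = 978429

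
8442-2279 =6163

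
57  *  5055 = 288135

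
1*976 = 976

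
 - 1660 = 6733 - 8393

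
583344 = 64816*9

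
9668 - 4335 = 5333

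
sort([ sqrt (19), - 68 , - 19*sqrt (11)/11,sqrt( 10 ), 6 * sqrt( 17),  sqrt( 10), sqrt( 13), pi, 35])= [ - 68, - 19*sqrt( 11 ) /11,pi, sqrt(10),sqrt(10),  sqrt( 13),sqrt( 19),6*sqrt(17),35 ] 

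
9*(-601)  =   - 5409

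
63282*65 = 4113330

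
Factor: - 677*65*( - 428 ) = 18834140 = 2^2*5^1 *13^1*107^1*677^1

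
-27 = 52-79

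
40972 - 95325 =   -  54353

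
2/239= 2/239 = 0.01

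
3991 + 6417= 10408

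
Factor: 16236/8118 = 2 = 2^1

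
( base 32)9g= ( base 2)100110000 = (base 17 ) 10F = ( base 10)304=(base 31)9p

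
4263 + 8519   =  12782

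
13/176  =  13/176 = 0.07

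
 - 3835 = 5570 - 9405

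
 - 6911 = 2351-9262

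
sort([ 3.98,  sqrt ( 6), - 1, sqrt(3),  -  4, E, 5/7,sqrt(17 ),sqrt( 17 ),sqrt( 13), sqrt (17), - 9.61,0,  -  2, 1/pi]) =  [ - 9.61, - 4,  -  2, - 1, 0, 1/pi,5/7, sqrt ( 3),sqrt( 6), E, sqrt(13),3.98,sqrt(17 ),sqrt(17), sqrt(17) ] 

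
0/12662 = 0 = 0.00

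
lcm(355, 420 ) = 29820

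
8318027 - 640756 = 7677271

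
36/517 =36/517 = 0.07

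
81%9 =0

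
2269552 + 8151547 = 10421099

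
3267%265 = 87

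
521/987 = 521/987 = 0.53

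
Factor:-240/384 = -2^( - 3 )*5^1 = - 5/8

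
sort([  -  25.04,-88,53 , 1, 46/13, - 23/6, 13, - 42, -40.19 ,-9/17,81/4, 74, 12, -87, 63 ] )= [ - 88,  -  87, - 42,- 40.19,-25.04,-23/6, - 9/17, 1,46/13,12, 13, 81/4, 53, 63,74 ]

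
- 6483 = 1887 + - 8370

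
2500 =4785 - 2285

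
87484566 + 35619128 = 123103694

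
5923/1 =5923 = 5923.00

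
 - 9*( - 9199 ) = 82791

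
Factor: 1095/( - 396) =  - 365/132 = - 2^( - 2)*3^ ( - 1)*5^1 * 11^( -1 )*73^1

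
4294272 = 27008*159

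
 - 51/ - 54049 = 51/54049= 0.00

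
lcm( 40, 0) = 0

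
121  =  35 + 86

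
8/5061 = 8/5061 = 0.00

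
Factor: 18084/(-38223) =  - 44/93= -2^2*3^ (-1 ) * 11^1*31^ ( - 1) 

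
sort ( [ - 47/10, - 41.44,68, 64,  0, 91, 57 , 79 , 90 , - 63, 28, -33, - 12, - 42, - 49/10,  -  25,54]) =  [-63, - 42, - 41.44, - 33, - 25,-12 ,  -  49/10, - 47/10, 0,28,54, 57, 64, 68,79, 90,91]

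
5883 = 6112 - 229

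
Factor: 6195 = 3^1*5^1*7^1*59^1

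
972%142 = 120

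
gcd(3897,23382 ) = 3897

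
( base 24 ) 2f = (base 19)36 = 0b111111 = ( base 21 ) 30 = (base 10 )63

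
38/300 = 19/150 = 0.13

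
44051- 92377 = - 48326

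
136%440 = 136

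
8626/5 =1725 + 1/5=1725.20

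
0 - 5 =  - 5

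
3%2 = 1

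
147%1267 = 147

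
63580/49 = 63580/49 = 1297.55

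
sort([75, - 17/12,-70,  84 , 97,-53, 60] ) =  [- 70  , - 53, - 17/12, 60, 75,84, 97] 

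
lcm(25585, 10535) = 179095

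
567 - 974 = -407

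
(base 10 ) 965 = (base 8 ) 1705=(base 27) 18k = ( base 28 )16d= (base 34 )SD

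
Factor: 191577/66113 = 3^1*17^( - 1) * 19^1*3361^1*3889^( - 1) 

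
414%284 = 130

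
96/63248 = 6/3953  =  0.00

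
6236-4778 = 1458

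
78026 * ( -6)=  - 468156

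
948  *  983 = 931884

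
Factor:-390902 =  -  2^1*241^1*811^1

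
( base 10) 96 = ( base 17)5b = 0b1100000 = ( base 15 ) 66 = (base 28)3C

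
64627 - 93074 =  - 28447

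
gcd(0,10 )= 10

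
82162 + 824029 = 906191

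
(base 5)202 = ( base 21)2A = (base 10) 52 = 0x34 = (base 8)64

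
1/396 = 1/396  =  0.00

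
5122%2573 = 2549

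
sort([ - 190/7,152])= [ - 190/7, 152] 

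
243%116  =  11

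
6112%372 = 160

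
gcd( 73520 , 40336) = 16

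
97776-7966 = 89810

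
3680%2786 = 894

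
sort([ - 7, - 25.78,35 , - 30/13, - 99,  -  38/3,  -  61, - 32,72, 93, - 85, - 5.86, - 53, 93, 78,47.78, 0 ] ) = [ - 99, - 85, - 61, - 53,-32, - 25.78, - 38/3, - 7, - 5.86,- 30/13, 0 , 35, 47.78,72,78,93,93] 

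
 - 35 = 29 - 64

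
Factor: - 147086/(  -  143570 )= 5^( - 1)*7^(  -  2 )*251^1 = 251/245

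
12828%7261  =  5567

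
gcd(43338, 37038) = 6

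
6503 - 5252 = 1251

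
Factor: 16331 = 7^1*2333^1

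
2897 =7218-4321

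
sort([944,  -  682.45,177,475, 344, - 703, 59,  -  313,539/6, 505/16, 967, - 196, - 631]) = [ - 703, - 682.45, - 631,-313, - 196, 505/16 , 59, 539/6, 177,344,  475,944, 967]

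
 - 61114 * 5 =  - 305570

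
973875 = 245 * 3975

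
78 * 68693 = 5358054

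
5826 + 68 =5894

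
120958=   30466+90492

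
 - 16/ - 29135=16/29135 =0.00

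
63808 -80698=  - 16890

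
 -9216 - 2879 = - 12095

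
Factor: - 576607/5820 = -2^( - 2)* 3^(  -  1)*5^(-1)*29^1*59^1 * 97^ ( - 1 )* 337^1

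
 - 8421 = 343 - 8764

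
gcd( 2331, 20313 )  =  333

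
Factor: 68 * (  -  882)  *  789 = -2^3*3^3*7^2*17^1*263^1 = -  47321064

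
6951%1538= 799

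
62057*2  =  124114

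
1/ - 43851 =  - 1/43851 =- 0.00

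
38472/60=3206/5 = 641.20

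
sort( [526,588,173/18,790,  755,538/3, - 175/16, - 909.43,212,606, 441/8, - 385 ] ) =[-909.43, - 385, - 175/16 , 173/18,441/8, 538/3, 212, 526,588,606,  755,  790] 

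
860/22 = 430/11  =  39.09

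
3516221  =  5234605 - 1718384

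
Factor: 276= 2^2*3^1* 23^1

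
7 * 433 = 3031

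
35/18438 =5/2634 = 0.00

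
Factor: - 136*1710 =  - 2^4*3^2*5^1*17^1*19^1 = - 232560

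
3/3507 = 1/1169 = 0.00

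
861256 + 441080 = 1302336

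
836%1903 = 836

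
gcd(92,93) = 1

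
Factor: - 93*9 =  - 837 = -  3^3*31^1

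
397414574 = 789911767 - 392497193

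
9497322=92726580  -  83229258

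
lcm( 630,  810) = 5670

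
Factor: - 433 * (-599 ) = 433^1*599^1 = 259367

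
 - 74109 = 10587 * (  -  7) 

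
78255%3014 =2905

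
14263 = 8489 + 5774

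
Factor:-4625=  - 5^3*37^1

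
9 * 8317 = 74853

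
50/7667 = 50/7667 = 0.01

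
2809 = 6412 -3603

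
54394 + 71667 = 126061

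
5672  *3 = 17016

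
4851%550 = 451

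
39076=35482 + 3594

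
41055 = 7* 5865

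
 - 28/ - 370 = 14/185 = 0.08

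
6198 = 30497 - 24299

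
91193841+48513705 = 139707546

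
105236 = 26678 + 78558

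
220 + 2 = 222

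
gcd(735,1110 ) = 15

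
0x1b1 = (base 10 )433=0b110110001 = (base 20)11d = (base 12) 301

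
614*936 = 574704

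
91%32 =27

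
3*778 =2334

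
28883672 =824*35053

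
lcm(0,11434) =0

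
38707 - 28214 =10493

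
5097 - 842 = 4255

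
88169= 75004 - - 13165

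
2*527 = 1054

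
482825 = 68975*7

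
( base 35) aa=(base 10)360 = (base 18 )120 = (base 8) 550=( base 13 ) 219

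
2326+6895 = 9221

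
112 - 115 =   -  3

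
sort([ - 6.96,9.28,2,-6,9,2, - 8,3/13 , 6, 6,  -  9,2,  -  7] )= [-9, - 8,-7,-6.96,  -  6,3/13,  2, 2,2 , 6,6,9,9.28] 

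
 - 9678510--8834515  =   - 843995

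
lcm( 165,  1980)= 1980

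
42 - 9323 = -9281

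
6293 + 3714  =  10007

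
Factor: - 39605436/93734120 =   -  9901359/23433530 = - 2^( - 1)*3^4* 5^( - 1) * 13^1*103^( - 1) * 9403^1*22751^( - 1 ) 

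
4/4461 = 4/4461=0.00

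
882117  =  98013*9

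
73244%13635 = 5069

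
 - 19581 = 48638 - 68219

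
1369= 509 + 860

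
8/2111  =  8/2111 = 0.00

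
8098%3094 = 1910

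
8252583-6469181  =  1783402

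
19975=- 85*( - 235 ) 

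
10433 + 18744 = 29177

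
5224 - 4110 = 1114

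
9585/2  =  4792 + 1/2 = 4792.50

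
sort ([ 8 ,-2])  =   [ - 2,8]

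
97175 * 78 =7579650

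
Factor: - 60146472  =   - 2^3*3^1*23^1*108961^1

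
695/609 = 695/609 = 1.14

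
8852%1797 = 1664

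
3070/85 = 614/17=36.12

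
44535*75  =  3340125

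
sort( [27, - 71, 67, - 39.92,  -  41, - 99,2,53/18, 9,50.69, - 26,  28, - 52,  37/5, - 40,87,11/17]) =[ -99,-71, - 52, - 41, - 40, - 39.92 , -26,11/17, 2, 53/18, 37/5 , 9,27,28,50.69,67,  87 ] 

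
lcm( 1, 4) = 4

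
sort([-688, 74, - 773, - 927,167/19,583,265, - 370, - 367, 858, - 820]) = [  -  927, - 820, - 773, - 688, - 370, - 367,167/19,  74, 265, 583,858]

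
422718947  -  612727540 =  - 190008593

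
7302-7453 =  - 151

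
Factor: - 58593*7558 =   -  2^1*3^1*3779^1 * 19531^1 =- 442845894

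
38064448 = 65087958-27023510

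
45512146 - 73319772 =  - 27807626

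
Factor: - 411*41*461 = -3^1*41^1*137^1*461^1 = - 7768311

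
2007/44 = 45+ 27/44 = 45.61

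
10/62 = 5/31 = 0.16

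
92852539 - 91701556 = 1150983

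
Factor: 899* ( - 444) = -2^2*3^1*29^1*31^1*37^1 = -399156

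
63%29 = 5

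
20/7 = 20/7 = 2.86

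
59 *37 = 2183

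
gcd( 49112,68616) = 8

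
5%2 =1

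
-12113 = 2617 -14730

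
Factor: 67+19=2^1*43^1 = 86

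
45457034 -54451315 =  - 8994281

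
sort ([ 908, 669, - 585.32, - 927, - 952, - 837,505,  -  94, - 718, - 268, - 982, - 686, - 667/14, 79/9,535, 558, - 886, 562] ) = [ - 982, - 952, - 927 , - 886,- 837, - 718,- 686,- 585.32, - 268, - 94, - 667/14 , 79/9, 505, 535, 558, 562,669,  908]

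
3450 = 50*69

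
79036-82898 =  - 3862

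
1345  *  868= 1167460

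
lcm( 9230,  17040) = 221520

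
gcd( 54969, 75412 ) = 1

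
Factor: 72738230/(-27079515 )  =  - 14547646/5415903 = - 2^1*3^( - 4)*61^1*66863^( - 1 )*119243^1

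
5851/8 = 731+3/8 = 731.38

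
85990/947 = 85990/947 = 90.80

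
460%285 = 175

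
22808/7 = 3258+2/7 = 3258.29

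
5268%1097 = 880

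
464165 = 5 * 92833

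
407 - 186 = 221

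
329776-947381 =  - 617605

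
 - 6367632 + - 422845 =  - 6790477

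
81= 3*27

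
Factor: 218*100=21800 = 2^3 * 5^2*109^1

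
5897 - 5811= 86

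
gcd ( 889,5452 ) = 1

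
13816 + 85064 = 98880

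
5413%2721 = 2692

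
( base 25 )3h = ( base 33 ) 2q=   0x5c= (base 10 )92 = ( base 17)57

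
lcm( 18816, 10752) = 75264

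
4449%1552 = 1345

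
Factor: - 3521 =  - 7^1*503^1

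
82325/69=82325/69 = 1193.12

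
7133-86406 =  - 79273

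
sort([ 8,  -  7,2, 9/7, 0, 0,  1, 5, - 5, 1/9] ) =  [ - 7,-5,0,0,1/9,1, 9/7, 2,5,8 ] 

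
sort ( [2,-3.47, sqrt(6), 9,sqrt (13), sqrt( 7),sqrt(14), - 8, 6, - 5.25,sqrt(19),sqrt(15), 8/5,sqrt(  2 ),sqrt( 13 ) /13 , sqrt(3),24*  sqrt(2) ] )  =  [ - 8, - 5.25,- 3.47,sqrt(13 ) /13, sqrt (2),8/5,sqrt( 3), 2,sqrt(6) , sqrt(7),sqrt(13 ), sqrt(14), sqrt(15 ), sqrt( 19), 6,9, 24*sqrt( 2) ]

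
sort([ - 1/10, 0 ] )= [ - 1/10,  0 ]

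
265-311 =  - 46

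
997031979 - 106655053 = 890376926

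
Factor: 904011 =3^1*541^1*557^1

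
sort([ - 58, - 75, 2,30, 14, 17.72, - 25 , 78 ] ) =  [ - 75,-58,-25,2, 14,17.72, 30,78] 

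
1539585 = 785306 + 754279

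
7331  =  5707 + 1624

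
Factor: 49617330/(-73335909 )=  -  16539110/24445303 = - 2^1 * 5^1*7^1 * 17^( - 1) * 349^1* 677^1 * 1437959^( -1)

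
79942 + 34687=114629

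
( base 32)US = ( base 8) 1734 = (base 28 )178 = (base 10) 988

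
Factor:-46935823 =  - 11^1 * 4266893^1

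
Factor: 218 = 2^1*109^1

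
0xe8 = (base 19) c4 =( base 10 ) 232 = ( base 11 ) 1a1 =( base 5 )1412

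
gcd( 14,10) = 2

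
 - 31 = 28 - 59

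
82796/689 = 120 + 116/689=120.17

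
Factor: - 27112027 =-27112027^1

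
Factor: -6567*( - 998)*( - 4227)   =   - 27703191582 = - 2^1*3^2*11^1*199^1*499^1*1409^1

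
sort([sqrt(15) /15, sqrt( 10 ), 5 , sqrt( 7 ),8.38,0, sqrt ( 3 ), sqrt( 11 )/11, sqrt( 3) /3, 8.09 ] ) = [0, sqrt( 15)/15, sqrt( 11 ) /11,sqrt( 3 ) /3,sqrt(3),sqrt(7), sqrt(10),5, 8.09, 8.38] 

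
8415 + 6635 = 15050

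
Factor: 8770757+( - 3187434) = 5583323 = 2081^1 * 2683^1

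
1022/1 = 1022 =1022.00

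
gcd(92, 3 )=1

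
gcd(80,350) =10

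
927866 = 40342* 23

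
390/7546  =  195/3773 =0.05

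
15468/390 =2578/65= 39.66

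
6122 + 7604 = 13726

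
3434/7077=3434/7077 = 0.49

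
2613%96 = 21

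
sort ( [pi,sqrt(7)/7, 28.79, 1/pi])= [1/pi,sqrt(7 )/7, pi,28.79]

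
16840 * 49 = 825160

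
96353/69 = 1396+ 29/69 = 1396.42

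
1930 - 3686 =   -  1756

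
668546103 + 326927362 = 995473465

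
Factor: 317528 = 2^3* 19^1*2089^1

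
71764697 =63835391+7929306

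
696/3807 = 232/1269=0.18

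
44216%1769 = 1760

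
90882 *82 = 7452324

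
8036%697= 369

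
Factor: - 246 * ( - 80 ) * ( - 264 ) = - 2^8*3^2* 5^1 * 11^1*41^1 = - 5195520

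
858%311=236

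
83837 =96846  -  13009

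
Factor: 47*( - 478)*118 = -2650988 = - 2^2*47^1*59^1*239^1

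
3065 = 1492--1573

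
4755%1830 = 1095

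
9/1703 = 9/1703 = 0.01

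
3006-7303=  -  4297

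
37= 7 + 30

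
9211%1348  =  1123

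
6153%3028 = 97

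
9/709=9/709 = 0.01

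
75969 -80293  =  -4324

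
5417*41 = 222097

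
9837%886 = 91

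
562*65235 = 36662070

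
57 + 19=76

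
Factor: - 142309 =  - 101^1*1409^1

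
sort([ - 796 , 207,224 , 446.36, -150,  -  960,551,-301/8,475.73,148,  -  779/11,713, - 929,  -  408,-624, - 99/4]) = [-960, - 929, - 796 ,  -  624,-408,-150,-779/11, -301/8, - 99/4, 148, 207,  224,446.36, 475.73,551, 713]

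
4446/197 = 4446/197  =  22.57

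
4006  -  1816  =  2190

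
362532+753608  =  1116140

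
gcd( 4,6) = 2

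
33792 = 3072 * 11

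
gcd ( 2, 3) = 1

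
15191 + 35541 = 50732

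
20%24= 20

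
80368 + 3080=83448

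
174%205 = 174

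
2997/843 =3 + 156/281 =3.56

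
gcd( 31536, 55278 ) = 18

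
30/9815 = 6/1963=0.00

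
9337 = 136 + 9201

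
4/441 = 4/441 = 0.01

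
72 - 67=5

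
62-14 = 48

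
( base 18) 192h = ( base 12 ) 5115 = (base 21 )JK2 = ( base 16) 2261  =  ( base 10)8801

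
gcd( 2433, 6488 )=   811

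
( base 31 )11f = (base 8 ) 1757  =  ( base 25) 1F7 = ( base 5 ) 13012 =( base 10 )1007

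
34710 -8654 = 26056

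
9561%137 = 108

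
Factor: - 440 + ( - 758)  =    -  1198 =- 2^1*599^1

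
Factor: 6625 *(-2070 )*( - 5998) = 2^2 * 3^2 * 5^4*23^1*53^1*2999^1 = 82255072500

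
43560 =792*55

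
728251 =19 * 38329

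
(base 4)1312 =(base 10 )118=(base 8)166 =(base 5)433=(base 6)314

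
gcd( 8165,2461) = 23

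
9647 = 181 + 9466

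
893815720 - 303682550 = 590133170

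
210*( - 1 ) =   -  210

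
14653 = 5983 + 8670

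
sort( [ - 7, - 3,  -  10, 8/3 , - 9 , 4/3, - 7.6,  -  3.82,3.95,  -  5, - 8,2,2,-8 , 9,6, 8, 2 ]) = [ - 10 , - 9, - 8, - 8, - 7.6, - 7, - 5,-3.82, - 3 , 4/3, 2,  2,2, 8/3, 3.95  ,  6,  8,9]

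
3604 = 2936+668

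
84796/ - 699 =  - 122 + 482/699  =  - 121.31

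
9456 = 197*48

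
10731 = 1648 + 9083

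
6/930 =1/155 = 0.01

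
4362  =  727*6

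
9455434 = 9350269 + 105165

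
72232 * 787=56846584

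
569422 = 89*6398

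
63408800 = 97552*650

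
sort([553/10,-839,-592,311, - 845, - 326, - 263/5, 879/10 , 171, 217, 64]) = [ - 845, - 839,  -  592, - 326,-263/5,553/10,64, 879/10, 171,  217,311]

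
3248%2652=596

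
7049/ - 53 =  - 133/1 = - 133.00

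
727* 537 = 390399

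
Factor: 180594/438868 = 2^( - 1 )*3^2*79^1*127^1*109717^( - 1 ) = 90297/219434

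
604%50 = 4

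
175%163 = 12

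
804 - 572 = 232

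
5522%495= 77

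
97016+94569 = 191585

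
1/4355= 1/4355 =0.00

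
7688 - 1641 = 6047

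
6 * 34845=209070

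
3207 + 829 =4036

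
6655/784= 8 + 383/784 = 8.49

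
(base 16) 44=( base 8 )104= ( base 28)2C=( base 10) 68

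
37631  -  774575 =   -  736944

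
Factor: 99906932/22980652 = 19^( - 1)*61^( - 1) * 181^1* 4957^( - 1 )*137993^1 = 24976733/5745163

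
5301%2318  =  665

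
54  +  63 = 117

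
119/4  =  119/4 = 29.75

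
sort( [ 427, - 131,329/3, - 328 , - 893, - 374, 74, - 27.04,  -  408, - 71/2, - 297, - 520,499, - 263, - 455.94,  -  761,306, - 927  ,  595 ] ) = [ - 927,- 893, - 761, - 520, - 455.94,- 408, -374,-328, - 297, - 263, - 131, - 71/2, - 27.04,74,329/3, 306, 427,499,595 ] 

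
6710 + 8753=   15463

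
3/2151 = 1/717 = 0.00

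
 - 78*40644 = - 3170232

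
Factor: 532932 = 2^2 * 3^1*89^1*499^1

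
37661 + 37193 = 74854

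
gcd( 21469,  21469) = 21469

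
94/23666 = 47/11833 =0.00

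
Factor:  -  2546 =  - 2^1*19^1 * 67^1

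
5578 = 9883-4305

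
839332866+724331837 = 1563664703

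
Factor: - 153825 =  -3^1*5^2*7^1*293^1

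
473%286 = 187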